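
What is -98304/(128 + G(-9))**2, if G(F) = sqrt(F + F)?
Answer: 49152*I/(-8183*I + 384*sqrt(2)) ≈ -5.9803 + 0.39687*I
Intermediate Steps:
G(F) = sqrt(2)*sqrt(F) (G(F) = sqrt(2*F) = sqrt(2)*sqrt(F))
-98304/(128 + G(-9))**2 = -98304/(128 + sqrt(2)*sqrt(-9))**2 = -98304/(128 + sqrt(2)*(3*I))**2 = -98304/(128 + 3*I*sqrt(2))**2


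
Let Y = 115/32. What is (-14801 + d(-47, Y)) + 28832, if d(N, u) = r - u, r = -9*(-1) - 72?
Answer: 446861/32 ≈ 13964.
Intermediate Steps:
Y = 115/32 (Y = 115*(1/32) = 115/32 ≈ 3.5938)
r = -63 (r = 9 - 72 = -63)
d(N, u) = -63 - u
(-14801 + d(-47, Y)) + 28832 = (-14801 + (-63 - 1*115/32)) + 28832 = (-14801 + (-63 - 115/32)) + 28832 = (-14801 - 2131/32) + 28832 = -475763/32 + 28832 = 446861/32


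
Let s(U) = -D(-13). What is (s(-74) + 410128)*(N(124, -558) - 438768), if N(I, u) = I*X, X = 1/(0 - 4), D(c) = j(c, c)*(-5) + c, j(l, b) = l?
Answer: -179940938724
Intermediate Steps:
D(c) = -4*c (D(c) = c*(-5) + c = -5*c + c = -4*c)
X = -¼ (X = 1/(-4) = -¼ ≈ -0.25000)
N(I, u) = -I/4 (N(I, u) = I*(-¼) = -I/4)
s(U) = -52 (s(U) = -(-4)*(-13) = -1*52 = -52)
(s(-74) + 410128)*(N(124, -558) - 438768) = (-52 + 410128)*(-¼*124 - 438768) = 410076*(-31 - 438768) = 410076*(-438799) = -179940938724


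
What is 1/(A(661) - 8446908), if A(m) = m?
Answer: -1/8446247 ≈ -1.1840e-7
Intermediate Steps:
1/(A(661) - 8446908) = 1/(661 - 8446908) = 1/(-8446247) = -1/8446247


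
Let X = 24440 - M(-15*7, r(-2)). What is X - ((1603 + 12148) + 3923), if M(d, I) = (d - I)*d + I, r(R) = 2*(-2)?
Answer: -3835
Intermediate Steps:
r(R) = -4
M(d, I) = I + d*(d - I) (M(d, I) = d*(d - I) + I = I + d*(d - I))
X = 13839 (X = 24440 - (-4 + (-15*7)² - 1*(-4)*(-15*7)) = 24440 - (-4 + (-105)² - 1*(-4)*(-105)) = 24440 - (-4 + 11025 - 420) = 24440 - 1*10601 = 24440 - 10601 = 13839)
X - ((1603 + 12148) + 3923) = 13839 - ((1603 + 12148) + 3923) = 13839 - (13751 + 3923) = 13839 - 1*17674 = 13839 - 17674 = -3835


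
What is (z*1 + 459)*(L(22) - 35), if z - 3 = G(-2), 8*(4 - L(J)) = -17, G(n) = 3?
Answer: -107415/8 ≈ -13427.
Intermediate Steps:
L(J) = 49/8 (L(J) = 4 - ⅛*(-17) = 4 + 17/8 = 49/8)
z = 6 (z = 3 + 3 = 6)
(z*1 + 459)*(L(22) - 35) = (6*1 + 459)*(49/8 - 35) = (6 + 459)*(-231/8) = 465*(-231/8) = -107415/8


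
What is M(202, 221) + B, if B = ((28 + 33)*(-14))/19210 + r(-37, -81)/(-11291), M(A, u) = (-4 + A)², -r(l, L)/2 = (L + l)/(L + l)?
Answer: 4251671154173/108450055 ≈ 39204.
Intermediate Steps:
r(l, L) = -2 (r(l, L) = -2*(L + l)/(L + l) = -2*1 = -2)
B = -4802047/108450055 (B = ((28 + 33)*(-14))/19210 - 2/(-11291) = (61*(-14))*(1/19210) - 2*(-1/11291) = -854*1/19210 + 2/11291 = -427/9605 + 2/11291 = -4802047/108450055 ≈ -0.044279)
M(202, 221) + B = (-4 + 202)² - 4802047/108450055 = 198² - 4802047/108450055 = 39204 - 4802047/108450055 = 4251671154173/108450055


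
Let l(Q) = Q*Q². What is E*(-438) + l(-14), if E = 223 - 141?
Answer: -38660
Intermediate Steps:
l(Q) = Q³
E = 82
E*(-438) + l(-14) = 82*(-438) + (-14)³ = -35916 - 2744 = -38660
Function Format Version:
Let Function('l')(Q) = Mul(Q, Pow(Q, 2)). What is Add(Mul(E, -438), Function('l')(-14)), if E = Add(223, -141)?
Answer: -38660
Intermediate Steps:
Function('l')(Q) = Pow(Q, 3)
E = 82
Add(Mul(E, -438), Function('l')(-14)) = Add(Mul(82, -438), Pow(-14, 3)) = Add(-35916, -2744) = -38660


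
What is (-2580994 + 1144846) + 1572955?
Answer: 136807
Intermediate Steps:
(-2580994 + 1144846) + 1572955 = -1436148 + 1572955 = 136807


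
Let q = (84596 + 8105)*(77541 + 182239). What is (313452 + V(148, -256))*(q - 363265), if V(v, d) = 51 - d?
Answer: 7555788147603885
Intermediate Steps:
q = 24081865780 (q = 92701*259780 = 24081865780)
(313452 + V(148, -256))*(q - 363265) = (313452 + (51 - 1*(-256)))*(24081865780 - 363265) = (313452 + (51 + 256))*24081502515 = (313452 + 307)*24081502515 = 313759*24081502515 = 7555788147603885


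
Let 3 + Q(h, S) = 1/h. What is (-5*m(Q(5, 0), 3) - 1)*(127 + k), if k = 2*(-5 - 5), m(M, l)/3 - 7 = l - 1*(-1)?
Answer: -17762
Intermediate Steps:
Q(h, S) = -3 + 1/h
m(M, l) = 24 + 3*l (m(M, l) = 21 + 3*(l - 1*(-1)) = 21 + 3*(l + 1) = 21 + 3*(1 + l) = 21 + (3 + 3*l) = 24 + 3*l)
k = -20 (k = 2*(-10) = -20)
(-5*m(Q(5, 0), 3) - 1)*(127 + k) = (-5*(24 + 3*3) - 1)*(127 - 20) = (-5*(24 + 9) - 1)*107 = (-5*33 - 1)*107 = (-165 - 1)*107 = -166*107 = -17762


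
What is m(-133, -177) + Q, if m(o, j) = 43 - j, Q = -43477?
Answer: -43257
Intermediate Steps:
m(-133, -177) + Q = (43 - 1*(-177)) - 43477 = (43 + 177) - 43477 = 220 - 43477 = -43257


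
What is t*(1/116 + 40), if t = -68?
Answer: -78897/29 ≈ -2720.6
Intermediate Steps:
t*(1/116 + 40) = -68*(1/116 + 40) = -68*4641/116 = -78897/29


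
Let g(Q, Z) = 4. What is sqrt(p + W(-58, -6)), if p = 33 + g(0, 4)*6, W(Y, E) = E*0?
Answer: sqrt(57) ≈ 7.5498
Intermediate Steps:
W(Y, E) = 0
p = 57 (p = 33 + 4*6 = 33 + 24 = 57)
sqrt(p + W(-58, -6)) = sqrt(57 + 0) = sqrt(57)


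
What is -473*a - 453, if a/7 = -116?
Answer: 383623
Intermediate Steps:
a = -812 (a = 7*(-116) = -812)
-473*a - 453 = -473*(-812) - 453 = 384076 - 453 = 383623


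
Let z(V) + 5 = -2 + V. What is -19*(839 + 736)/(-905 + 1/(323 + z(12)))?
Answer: 9815400/296839 ≈ 33.066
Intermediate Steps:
z(V) = -7 + V (z(V) = -5 + (-2 + V) = -7 + V)
-19*(839 + 736)/(-905 + 1/(323 + z(12))) = -19*(839 + 736)/(-905 + 1/(323 + (-7 + 12))) = -29925/(-905 + 1/(323 + 5)) = -29925/(-905 + 1/328) = -29925/(-296839/328) = -29925*(-328)/296839 = -19*(-516600/296839) = 9815400/296839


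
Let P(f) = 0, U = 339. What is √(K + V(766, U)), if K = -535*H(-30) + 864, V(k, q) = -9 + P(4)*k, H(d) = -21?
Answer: √12090 ≈ 109.95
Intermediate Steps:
V(k, q) = -9 (V(k, q) = -9 + 0*k = -9 + 0 = -9)
K = 12099 (K = -535*(-21) + 864 = 11235 + 864 = 12099)
√(K + V(766, U)) = √(12099 - 9) = √12090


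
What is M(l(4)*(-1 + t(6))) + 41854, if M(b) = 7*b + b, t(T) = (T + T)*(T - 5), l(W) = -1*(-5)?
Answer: 42294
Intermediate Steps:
l(W) = 5
t(T) = 2*T*(-5 + T) (t(T) = (2*T)*(-5 + T) = 2*T*(-5 + T))
M(b) = 8*b
M(l(4)*(-1 + t(6))) + 41854 = 8*(5*(-1 + 2*6*(-5 + 6))) + 41854 = 8*(5*(-1 + 2*6*1)) + 41854 = 8*(5*(-1 + 12)) + 41854 = 8*(5*11) + 41854 = 8*55 + 41854 = 440 + 41854 = 42294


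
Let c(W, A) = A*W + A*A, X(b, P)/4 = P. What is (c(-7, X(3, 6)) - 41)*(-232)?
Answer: -85144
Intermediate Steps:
X(b, P) = 4*P
c(W, A) = A² + A*W (c(W, A) = A*W + A² = A² + A*W)
(c(-7, X(3, 6)) - 41)*(-232) = ((4*6)*(4*6 - 7) - 41)*(-232) = (24*(24 - 7) - 41)*(-232) = (24*17 - 41)*(-232) = (408 - 41)*(-232) = 367*(-232) = -85144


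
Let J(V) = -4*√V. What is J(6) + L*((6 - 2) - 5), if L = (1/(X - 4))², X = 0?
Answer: -1/16 - 4*√6 ≈ -9.8605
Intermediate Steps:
L = 1/16 (L = (1/(0 - 4))² = (1/(-4))² = (-¼)² = 1/16 ≈ 0.062500)
J(6) + L*((6 - 2) - 5) = -4*√6 + ((6 - 2) - 5)/16 = -4*√6 + (4 - 5)/16 = -4*√6 + (1/16)*(-1) = -4*√6 - 1/16 = -1/16 - 4*√6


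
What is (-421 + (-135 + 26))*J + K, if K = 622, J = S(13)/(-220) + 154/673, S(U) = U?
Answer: 7877389/14806 ≈ 532.04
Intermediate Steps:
J = 25131/148060 (J = 13/(-220) + 154/673 = 13*(-1/220) + 154*(1/673) = -13/220 + 154/673 = 25131/148060 ≈ 0.16974)
(-421 + (-135 + 26))*J + K = (-421 + (-135 + 26))*(25131/148060) + 622 = (-421 - 109)*(25131/148060) + 622 = -530*25131/148060 + 622 = -1331943/14806 + 622 = 7877389/14806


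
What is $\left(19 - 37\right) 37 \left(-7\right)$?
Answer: $4662$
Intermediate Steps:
$\left(19 - 37\right) 37 \left(-7\right) = \left(-18\right) 37 \left(-7\right) = \left(-666\right) \left(-7\right) = 4662$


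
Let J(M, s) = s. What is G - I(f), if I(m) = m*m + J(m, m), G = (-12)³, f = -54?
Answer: -4590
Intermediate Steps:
G = -1728
I(m) = m + m² (I(m) = m*m + m = m² + m = m + m²)
G - I(f) = -1728 - (-54)*(1 - 54) = -1728 - (-54)*(-53) = -1728 - 1*2862 = -1728 - 2862 = -4590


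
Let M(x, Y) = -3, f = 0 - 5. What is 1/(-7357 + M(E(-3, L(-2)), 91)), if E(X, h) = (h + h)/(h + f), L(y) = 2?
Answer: -1/7360 ≈ -0.00013587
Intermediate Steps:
f = -5
E(X, h) = 2*h/(-5 + h) (E(X, h) = (h + h)/(h - 5) = (2*h)/(-5 + h) = 2*h/(-5 + h))
1/(-7357 + M(E(-3, L(-2)), 91)) = 1/(-7357 - 3) = 1/(-7360) = -1/7360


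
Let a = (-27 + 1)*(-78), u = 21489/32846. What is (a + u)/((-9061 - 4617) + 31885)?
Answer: 22211059/199342374 ≈ 0.11142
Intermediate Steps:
u = 21489/32846 (u = 21489*(1/32846) = 21489/32846 ≈ 0.65423)
a = 2028 (a = -26*(-78) = 2028)
(a + u)/((-9061 - 4617) + 31885) = (2028 + 21489/32846)/((-9061 - 4617) + 31885) = 66633177/(32846*(-13678 + 31885)) = (66633177/32846)/18207 = (66633177/32846)*(1/18207) = 22211059/199342374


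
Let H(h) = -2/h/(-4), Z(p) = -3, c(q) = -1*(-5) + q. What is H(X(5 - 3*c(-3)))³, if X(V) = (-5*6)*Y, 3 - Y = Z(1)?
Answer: -1/46656000 ≈ -2.1433e-8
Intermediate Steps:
c(q) = 5 + q
Y = 6 (Y = 3 - 1*(-3) = 3 + 3 = 6)
X(V) = -180 (X(V) = -5*6*6 = -30*6 = -180)
H(h) = 1/(2*h) (H(h) = -2/h*(-¼) = 1/(2*h))
H(X(5 - 3*c(-3)))³ = ((½)/(-180))³ = ((½)*(-1/180))³ = (-1/360)³ = -1/46656000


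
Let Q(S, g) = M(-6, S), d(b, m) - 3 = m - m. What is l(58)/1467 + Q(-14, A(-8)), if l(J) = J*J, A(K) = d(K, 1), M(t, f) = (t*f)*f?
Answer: -1721828/1467 ≈ -1173.7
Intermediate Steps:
M(t, f) = t*f² (M(t, f) = (f*t)*f = t*f²)
d(b, m) = 3 (d(b, m) = 3 + (m - m) = 3 + 0 = 3)
A(K) = 3
l(J) = J²
Q(S, g) = -6*S²
l(58)/1467 + Q(-14, A(-8)) = 58²/1467 - 6*(-14)² = 3364*(1/1467) - 6*196 = 3364/1467 - 1176 = -1721828/1467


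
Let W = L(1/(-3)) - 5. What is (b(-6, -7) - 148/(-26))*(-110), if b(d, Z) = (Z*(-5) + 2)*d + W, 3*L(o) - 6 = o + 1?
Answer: 2819630/117 ≈ 24099.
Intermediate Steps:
L(o) = 7/3 + o/3 (L(o) = 2 + (o + 1)/3 = 2 + (1 + o)/3 = 2 + (⅓ + o/3) = 7/3 + o/3)
W = -25/9 (W = (7/3 + (⅓)/(-3)) - 5 = (7/3 + (⅓)*(-⅓)) - 5 = (7/3 - ⅑) - 5 = 20/9 - 5 = -25/9 ≈ -2.7778)
b(d, Z) = -25/9 + d*(2 - 5*Z) (b(d, Z) = (Z*(-5) + 2)*d - 25/9 = (-5*Z + 2)*d - 25/9 = (2 - 5*Z)*d - 25/9 = d*(2 - 5*Z) - 25/9 = -25/9 + d*(2 - 5*Z))
(b(-6, -7) - 148/(-26))*(-110) = ((-25/9 + 2*(-6) - 5*(-7)*(-6)) - 148/(-26))*(-110) = ((-25/9 - 12 - 210) - 148*(-1/26))*(-110) = (-2023/9 + 74/13)*(-110) = -25633/117*(-110) = 2819630/117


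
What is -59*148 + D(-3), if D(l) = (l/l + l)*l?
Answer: -8726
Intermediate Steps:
D(l) = l*(1 + l) (D(l) = (1 + l)*l = l*(1 + l))
-59*148 + D(-3) = -59*148 - 3*(1 - 3) = -8732 - 3*(-2) = -8732 + 6 = -8726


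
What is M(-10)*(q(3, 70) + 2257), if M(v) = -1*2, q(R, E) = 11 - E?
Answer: -4396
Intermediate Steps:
M(v) = -2
M(-10)*(q(3, 70) + 2257) = -2*((11 - 1*70) + 2257) = -2*((11 - 70) + 2257) = -2*(-59 + 2257) = -2*2198 = -4396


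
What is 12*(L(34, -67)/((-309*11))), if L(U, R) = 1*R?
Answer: 268/1133 ≈ 0.23654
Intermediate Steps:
L(U, R) = R
12*(L(34, -67)/((-309*11))) = 12*(-67/((-309*11))) = 12*(-67/(-3399)) = 12*(-67*(-1/3399)) = 12*(67/3399) = 268/1133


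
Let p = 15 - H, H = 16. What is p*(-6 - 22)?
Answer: 28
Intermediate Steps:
p = -1 (p = 15 - 1*16 = 15 - 16 = -1)
p*(-6 - 22) = -(-6 - 22) = -1*(-28) = 28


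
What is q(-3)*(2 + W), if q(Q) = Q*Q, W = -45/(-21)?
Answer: 261/7 ≈ 37.286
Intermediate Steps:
W = 15/7 (W = -45*(-1/21) = 15/7 ≈ 2.1429)
q(Q) = Q²
q(-3)*(2 + W) = (-3)²*(2 + 15/7) = 9*(29/7) = 261/7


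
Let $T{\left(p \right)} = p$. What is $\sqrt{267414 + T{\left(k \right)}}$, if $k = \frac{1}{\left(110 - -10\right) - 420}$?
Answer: $\frac{\sqrt{240672597}}{30} \approx 517.12$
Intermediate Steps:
$k = - \frac{1}{300}$ ($k = \frac{1}{\left(110 + 10\right) - 420} = \frac{1}{120 - 420} = \frac{1}{-300} = - \frac{1}{300} \approx -0.0033333$)
$\sqrt{267414 + T{\left(k \right)}} = \sqrt{267414 - \frac{1}{300}} = \sqrt{\frac{80224199}{300}} = \frac{\sqrt{240672597}}{30}$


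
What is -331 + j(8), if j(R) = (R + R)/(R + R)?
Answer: -330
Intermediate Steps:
j(R) = 1 (j(R) = (2*R)/((2*R)) = (2*R)*(1/(2*R)) = 1)
-331 + j(8) = -331 + 1 = -330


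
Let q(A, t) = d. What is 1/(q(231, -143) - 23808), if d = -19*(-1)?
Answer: -1/23789 ≈ -4.2036e-5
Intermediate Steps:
d = 19
q(A, t) = 19
1/(q(231, -143) - 23808) = 1/(19 - 23808) = 1/(-23789) = -1/23789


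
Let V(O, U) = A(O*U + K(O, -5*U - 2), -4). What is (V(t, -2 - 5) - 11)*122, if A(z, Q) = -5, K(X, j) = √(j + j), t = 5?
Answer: -1952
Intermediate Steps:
K(X, j) = √2*√j (K(X, j) = √(2*j) = √2*√j)
V(O, U) = -5
(V(t, -2 - 5) - 11)*122 = (-5 - 11)*122 = -16*122 = -1952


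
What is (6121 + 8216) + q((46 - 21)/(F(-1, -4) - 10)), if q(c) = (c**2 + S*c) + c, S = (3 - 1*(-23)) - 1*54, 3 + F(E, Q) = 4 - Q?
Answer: 14497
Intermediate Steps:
F(E, Q) = 1 - Q (F(E, Q) = -3 + (4 - Q) = 1 - Q)
S = -28 (S = (3 + 23) - 54 = 26 - 54 = -28)
q(c) = c**2 - 27*c (q(c) = (c**2 - 28*c) + c = c**2 - 27*c)
(6121 + 8216) + q((46 - 21)/(F(-1, -4) - 10)) = (6121 + 8216) + ((46 - 21)/((1 - 1*(-4)) - 10))*(-27 + (46 - 21)/((1 - 1*(-4)) - 10)) = 14337 + (25/((1 + 4) - 10))*(-27 + 25/((1 + 4) - 10)) = 14337 + (25/(5 - 10))*(-27 + 25/(5 - 10)) = 14337 + (25/(-5))*(-27 + 25/(-5)) = 14337 + (25*(-1/5))*(-27 + 25*(-1/5)) = 14337 - 5*(-27 - 5) = 14337 - 5*(-32) = 14337 + 160 = 14497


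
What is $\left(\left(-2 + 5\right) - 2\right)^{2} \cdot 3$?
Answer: $3$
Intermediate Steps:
$\left(\left(-2 + 5\right) - 2\right)^{2} \cdot 3 = \left(3 - 2\right)^{2} \cdot 3 = 1^{2} \cdot 3 = 1 \cdot 3 = 3$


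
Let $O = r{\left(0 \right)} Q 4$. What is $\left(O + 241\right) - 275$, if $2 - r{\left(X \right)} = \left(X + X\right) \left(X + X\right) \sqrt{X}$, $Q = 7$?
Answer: $22$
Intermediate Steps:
$r{\left(X \right)} = 2 - 4 X^{\frac{5}{2}}$ ($r{\left(X \right)} = 2 - \left(X + X\right) \left(X + X\right) \sqrt{X} = 2 - 2 X 2 X \sqrt{X} = 2 - 4 X^{2} \sqrt{X} = 2 - 4 X^{\frac{5}{2}}$)
$O = 56$ ($O = \left(2 - 4 \cdot 0^{\frac{5}{2}}\right) 7 \cdot 4 = \left(2 - 0\right) 7 \cdot 4 = \left(2 + 0\right) 7 \cdot 4 = 2 \cdot 7 \cdot 4 = 14 \cdot 4 = 56$)
$\left(O + 241\right) - 275 = \left(56 + 241\right) - 275 = 297 - 275 = 22$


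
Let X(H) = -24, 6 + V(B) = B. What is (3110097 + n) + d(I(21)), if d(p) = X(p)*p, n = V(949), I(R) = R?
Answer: 3110536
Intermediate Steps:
V(B) = -6 + B
n = 943 (n = -6 + 949 = 943)
d(p) = -24*p
(3110097 + n) + d(I(21)) = (3110097 + 943) - 24*21 = 3111040 - 504 = 3110536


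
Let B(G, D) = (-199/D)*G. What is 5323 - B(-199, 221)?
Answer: 1136782/221 ≈ 5143.8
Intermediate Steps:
B(G, D) = -199*G/D
5323 - B(-199, 221) = 5323 - (-199)*(-199)/221 = 5323 - 1*39601/221 = 5323 - 39601/221 = 1136782/221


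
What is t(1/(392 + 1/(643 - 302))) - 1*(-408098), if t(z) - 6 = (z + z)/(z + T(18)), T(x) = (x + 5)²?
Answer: 14429202126957/35356679 ≈ 4.0810e+5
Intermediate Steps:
T(x) = (5 + x)²
t(z) = 6 + 2*z/(529 + z) (t(z) = 6 + (z + z)/(z + (5 + 18)²) = 6 + (2*z)/(z + 23²) = 6 + (2*z)/(z + 529) = 6 + (2*z)/(529 + z) = 6 + 2*z/(529 + z))
t(1/(392 + 1/(643 - 302))) - 1*(-408098) = 2*(1587 + 4/(392 + 1/(643 - 302)))/(529 + 1/(392 + 1/(643 - 302))) - 1*(-408098) = 2*(1587 + 4/(392 + 1/341))/(529 + 1/(392 + 1/341)) + 408098 = 2*(1587 + 4/(133673/341))/(529 + 1/(133673/341)) + 408098 = 2*(1587 + 4*(341/133673))/(529 + 341/133673) + 408098 = 2*(1587 + 1364/133673)/(70713358/133673) + 408098 = 2*(133673/70713358)*(212140415/133673) + 408098 = 212140415/35356679 + 408098 = 14429202126957/35356679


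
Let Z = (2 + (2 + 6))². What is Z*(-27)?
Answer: -2700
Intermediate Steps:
Z = 100 (Z = (2 + 8)² = 10² = 100)
Z*(-27) = 100*(-27) = -2700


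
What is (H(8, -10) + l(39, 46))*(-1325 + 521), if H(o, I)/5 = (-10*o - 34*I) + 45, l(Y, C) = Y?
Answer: -1257456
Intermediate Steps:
H(o, I) = 225 - 170*I - 50*o (H(o, I) = 5*((-10*o - 34*I) + 45) = 5*((-34*I - 10*o) + 45) = 5*(45 - 34*I - 10*o) = 225 - 170*I - 50*o)
(H(8, -10) + l(39, 46))*(-1325 + 521) = ((225 - 170*(-10) - 50*8) + 39)*(-1325 + 521) = ((225 + 1700 - 400) + 39)*(-804) = (1525 + 39)*(-804) = 1564*(-804) = -1257456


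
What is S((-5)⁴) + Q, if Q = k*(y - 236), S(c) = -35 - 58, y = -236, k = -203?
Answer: 95723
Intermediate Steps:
S(c) = -93
Q = 95816 (Q = -203*(-236 - 236) = -203*(-472) = 95816)
S((-5)⁴) + Q = -93 + 95816 = 95723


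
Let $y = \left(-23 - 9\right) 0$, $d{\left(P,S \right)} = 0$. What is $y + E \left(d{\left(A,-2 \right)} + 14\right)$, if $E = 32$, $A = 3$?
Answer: $448$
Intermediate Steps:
$y = 0$ ($y = \left(-32\right) 0 = 0$)
$y + E \left(d{\left(A,-2 \right)} + 14\right) = 0 + 32 \left(0 + 14\right) = 0 + 32 \cdot 14 = 0 + 448 = 448$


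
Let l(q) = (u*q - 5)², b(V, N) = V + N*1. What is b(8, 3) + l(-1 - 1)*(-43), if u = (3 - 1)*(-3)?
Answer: -2096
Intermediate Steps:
u = -6 (u = 2*(-3) = -6)
b(V, N) = N + V (b(V, N) = V + N = N + V)
l(q) = (-5 - 6*q)² (l(q) = (-6*q - 5)² = (-5 - 6*q)²)
b(8, 3) + l(-1 - 1)*(-43) = (3 + 8) + (5 + 6*(-1 - 1))²*(-43) = 11 + (5 + 6*(-2))²*(-43) = 11 + (5 - 12)²*(-43) = 11 + (-7)²*(-43) = 11 + 49*(-43) = 11 - 2107 = -2096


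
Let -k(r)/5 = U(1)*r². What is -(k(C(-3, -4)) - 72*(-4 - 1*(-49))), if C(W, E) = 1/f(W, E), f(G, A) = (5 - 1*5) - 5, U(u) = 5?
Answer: 3241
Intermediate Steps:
f(G, A) = -5 (f(G, A) = (5 - 5) - 5 = 0 - 5 = -5)
C(W, E) = -⅕ (C(W, E) = 1/(-5) = -⅕)
k(r) = -25*r²
-(k(C(-3, -4)) - 72*(-4 - 1*(-49))) = -(-25*(-⅕)² - 72*(-4 - 1*(-49))) = -(-25*1/25 - 72*(-4 + 49)) = -(-1 - 72*45) = -(-1 - 3240) = -1*(-3241) = 3241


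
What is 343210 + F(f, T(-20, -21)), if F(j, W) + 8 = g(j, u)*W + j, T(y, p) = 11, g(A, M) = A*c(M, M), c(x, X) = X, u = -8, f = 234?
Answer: 322844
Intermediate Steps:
g(A, M) = A*M
F(j, W) = -8 + j - 8*W*j (F(j, W) = -8 + ((j*(-8))*W + j) = -8 + ((-8*j)*W + j) = -8 + (-8*W*j + j) = -8 + (j - 8*W*j) = -8 + j - 8*W*j)
343210 + F(f, T(-20, -21)) = 343210 + (-8 + 234 - 8*11*234) = 343210 + (-8 + 234 - 20592) = 343210 - 20366 = 322844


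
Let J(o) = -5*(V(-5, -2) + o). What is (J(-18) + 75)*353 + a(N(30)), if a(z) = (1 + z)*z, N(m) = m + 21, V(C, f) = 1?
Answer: 59132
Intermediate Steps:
J(o) = -5 - 5*o (J(o) = -5*(1 + o) = -5 - 5*o)
N(m) = 21 + m
a(z) = z*(1 + z)
(J(-18) + 75)*353 + a(N(30)) = ((-5 - 5*(-18)) + 75)*353 + (21 + 30)*(1 + (21 + 30)) = ((-5 + 90) + 75)*353 + 51*(1 + 51) = (85 + 75)*353 + 51*52 = 160*353 + 2652 = 56480 + 2652 = 59132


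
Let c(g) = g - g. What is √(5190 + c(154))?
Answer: √5190 ≈ 72.042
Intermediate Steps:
c(g) = 0
√(5190 + c(154)) = √(5190 + 0) = √5190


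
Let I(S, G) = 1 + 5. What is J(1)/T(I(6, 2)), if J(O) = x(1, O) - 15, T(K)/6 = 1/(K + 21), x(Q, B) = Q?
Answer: -63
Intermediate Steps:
I(S, G) = 6
T(K) = 6/(21 + K) (T(K) = 6/(K + 21) = 6/(21 + K))
J(O) = -14 (J(O) = 1 - 15 = -14)
J(1)/T(I(6, 2)) = -14/(6/(21 + 6)) = -14/(6/27) = -14/(6*(1/27)) = -14/2/9 = -14*9/2 = -63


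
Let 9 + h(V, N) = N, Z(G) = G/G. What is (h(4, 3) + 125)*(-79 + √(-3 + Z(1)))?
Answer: -9401 + 119*I*√2 ≈ -9401.0 + 168.29*I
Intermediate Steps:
Z(G) = 1
h(V, N) = -9 + N
(h(4, 3) + 125)*(-79 + √(-3 + Z(1))) = ((-9 + 3) + 125)*(-79 + √(-3 + 1)) = (-6 + 125)*(-79 + √(-2)) = 119*(-79 + I*√2) = -9401 + 119*I*√2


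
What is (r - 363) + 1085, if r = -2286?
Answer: -1564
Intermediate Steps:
(r - 363) + 1085 = (-2286 - 363) + 1085 = -2649 + 1085 = -1564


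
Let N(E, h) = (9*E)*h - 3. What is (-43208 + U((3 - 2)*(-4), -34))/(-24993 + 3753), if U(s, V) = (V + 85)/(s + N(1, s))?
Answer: 371599/182664 ≈ 2.0343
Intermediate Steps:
N(E, h) = -3 + 9*E*h (N(E, h) = 9*E*h - 3 = -3 + 9*E*h)
U(s, V) = (85 + V)/(-3 + 10*s) (U(s, V) = (V + 85)/(s + (-3 + 9*1*s)) = (85 + V)/(s + (-3 + 9*s)) = (85 + V)/(-3 + 10*s))
(-43208 + U((3 - 2)*(-4), -34))/(-24993 + 3753) = (-43208 + (85 - 34)/(-3 + 10*((3 - 2)*(-4))))/(-24993 + 3753) = (-43208 + 51/(-3 + 10*(1*(-4))))/(-21240) = (-43208 + 51/(-3 + 10*(-4)))*(-1/21240) = (-43208 + 51/(-3 - 40))*(-1/21240) = (-43208 + 51/(-43))*(-1/21240) = (-43208 - 1/43*51)*(-1/21240) = (-43208 - 51/43)*(-1/21240) = -1857995/43*(-1/21240) = 371599/182664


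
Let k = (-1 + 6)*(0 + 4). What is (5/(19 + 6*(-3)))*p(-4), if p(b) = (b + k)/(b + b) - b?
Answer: 10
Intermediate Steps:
k = 20 (k = 5*4 = 20)
p(b) = -b + (20 + b)/(2*b) (p(b) = (b + 20)/(b + b) - b = (20 + b)/((2*b)) - b = (20 + b)*(1/(2*b)) - b = (20 + b)/(2*b) - b = -b + (20 + b)/(2*b))
(5/(19 + 6*(-3)))*p(-4) = (5/(19 + 6*(-3)))*(½ - 1*(-4) + 10/(-4)) = (5/(19 - 18))*(½ + 4 + 10*(-¼)) = (5/1)*(½ + 4 - 5/2) = (1*5)*2 = 5*2 = 10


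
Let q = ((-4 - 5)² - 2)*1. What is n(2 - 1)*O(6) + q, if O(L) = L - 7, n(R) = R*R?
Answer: 78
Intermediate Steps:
n(R) = R²
O(L) = -7 + L
q = 79 (q = ((-9)² - 2)*1 = (81 - 2)*1 = 79*1 = 79)
n(2 - 1)*O(6) + q = (2 - 1)²*(-7 + 6) + 79 = 1²*(-1) + 79 = 1*(-1) + 79 = -1 + 79 = 78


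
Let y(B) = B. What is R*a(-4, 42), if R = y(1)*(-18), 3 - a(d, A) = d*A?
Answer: -3078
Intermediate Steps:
a(d, A) = 3 - A*d (a(d, A) = 3 - d*A = 3 - A*d)
R = -18 (R = 1*(-18) = -18)
R*a(-4, 42) = -18*(3 - 1*42*(-4)) = -18*(3 + 168) = -18*171 = -3078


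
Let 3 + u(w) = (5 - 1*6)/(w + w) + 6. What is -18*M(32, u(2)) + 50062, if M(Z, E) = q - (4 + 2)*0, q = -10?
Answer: 50242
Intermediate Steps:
u(w) = 3 - 1/(2*w) (u(w) = -3 + ((5 - 1*6)/(w + w) + 6) = -3 + ((5 - 6)/((2*w)) + 6) = -3 + (-1/(2*w) + 6) = -3 + (6 - 1/(2*w)) = 3 - 1/(2*w))
M(Z, E) = -10 (M(Z, E) = -10 - (4 + 2)*0 = -10 - 6*0 = -10 - 1*0 = -10 + 0 = -10)
-18*M(32, u(2)) + 50062 = -18*(-10) + 50062 = 180 + 50062 = 50242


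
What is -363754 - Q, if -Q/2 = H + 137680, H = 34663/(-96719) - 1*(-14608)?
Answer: -5723706308/96719 ≈ -59179.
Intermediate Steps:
H = 1412836489/96719 (H = 34663*(-1/96719) + 14608 = -34663/96719 + 14608 = 1412836489/96719 ≈ 14608.)
Q = -29458216818/96719 (Q = -2*(1412836489/96719 + 137680) = -2*14729108409/96719 = -29458216818/96719 ≈ -3.0458e+5)
-363754 - Q = -363754 - 1*(-29458216818/96719) = -363754 + 29458216818/96719 = -5723706308/96719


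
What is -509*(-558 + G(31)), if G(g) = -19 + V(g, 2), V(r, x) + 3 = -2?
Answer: 296238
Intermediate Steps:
V(r, x) = -5 (V(r, x) = -3 - 2 = -5)
G(g) = -24 (G(g) = -19 - 5 = -24)
-509*(-558 + G(31)) = -509*(-558 - 24) = -509*(-582) = 296238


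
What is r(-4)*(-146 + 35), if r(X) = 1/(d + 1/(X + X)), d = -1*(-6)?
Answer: -888/47 ≈ -18.894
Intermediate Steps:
d = 6
r(X) = 1/(6 + 1/(2*X)) (r(X) = 1/(6 + 1/(X + X)) = 1/(6 + 1/(2*X)))
r(-4)*(-146 + 35) = (2*(-4)/(1 + 12*(-4)))*(-146 + 35) = (2*(-4)/(1 - 48))*(-111) = (2*(-4)/(-47))*(-111) = (2*(-4)*(-1/47))*(-111) = (8/47)*(-111) = -888/47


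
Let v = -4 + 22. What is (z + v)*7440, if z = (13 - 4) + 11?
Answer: 282720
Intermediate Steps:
z = 20 (z = 9 + 11 = 20)
v = 18
(z + v)*7440 = (20 + 18)*7440 = 38*7440 = 282720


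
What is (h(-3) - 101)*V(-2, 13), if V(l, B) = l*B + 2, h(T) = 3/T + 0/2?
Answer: 2448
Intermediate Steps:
h(T) = 3/T (h(T) = 3/T + 0*(½) = 3/T + 0 = 3/T)
V(l, B) = 2 + B*l (V(l, B) = B*l + 2 = 2 + B*l)
(h(-3) - 101)*V(-2, 13) = (3/(-3) - 101)*(2 + 13*(-2)) = (3*(-⅓) - 101)*(2 - 26) = (-1 - 101)*(-24) = -102*(-24) = 2448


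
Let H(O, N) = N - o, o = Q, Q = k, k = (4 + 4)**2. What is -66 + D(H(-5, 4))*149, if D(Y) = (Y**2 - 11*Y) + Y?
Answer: 625734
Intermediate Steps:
k = 64 (k = 8**2 = 64)
Q = 64
o = 64
H(O, N) = -64 + N (H(O, N) = N - 1*64 = N - 64 = -64 + N)
D(Y) = Y**2 - 10*Y
-66 + D(H(-5, 4))*149 = -66 + ((-64 + 4)*(-10 + (-64 + 4)))*149 = -66 - 60*(-10 - 60)*149 = -66 - 60*(-70)*149 = -66 + 4200*149 = -66 + 625800 = 625734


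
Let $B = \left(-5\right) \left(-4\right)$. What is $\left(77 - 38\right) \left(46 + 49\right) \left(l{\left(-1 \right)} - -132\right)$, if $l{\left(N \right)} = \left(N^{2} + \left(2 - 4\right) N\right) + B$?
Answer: $574275$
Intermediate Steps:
$B = 20$
$l{\left(N \right)} = 20 + N^{2} - 2 N$ ($l{\left(N \right)} = \left(N^{2} + \left(2 - 4\right) N\right) + 20 = \left(N^{2} - 2 N\right) + 20 = 20 + N^{2} - 2 N$)
$\left(77 - 38\right) \left(46 + 49\right) \left(l{\left(-1 \right)} - -132\right) = \left(77 - 38\right) \left(46 + 49\right) \left(\left(20 + \left(-1\right)^{2} - -2\right) - -132\right) = 39 \cdot 95 \left(\left(20 + 1 + 2\right) + 132\right) = 3705 \left(23 + 132\right) = 3705 \cdot 155 = 574275$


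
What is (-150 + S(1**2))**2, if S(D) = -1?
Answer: 22801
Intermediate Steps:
(-150 + S(1**2))**2 = (-150 - 1)**2 = (-151)**2 = 22801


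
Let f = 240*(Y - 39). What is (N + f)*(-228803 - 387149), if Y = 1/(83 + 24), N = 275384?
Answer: -17532955417216/107 ≈ -1.6386e+11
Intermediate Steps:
Y = 1/107 ≈ 0.0093458
f = -1001280/107 (f = 240*(1/107 - 39) = 240*(-4172/107) = -1001280/107 ≈ -9357.8)
(N + f)*(-228803 - 387149) = (275384 - 1001280/107)*(-228803 - 387149) = (28464808/107)*(-615952) = -17532955417216/107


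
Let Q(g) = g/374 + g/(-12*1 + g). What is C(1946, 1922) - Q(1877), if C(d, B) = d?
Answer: 1353151857/697510 ≈ 1940.0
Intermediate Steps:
Q(g) = g/374 + g/(-12 + g) (Q(g) = g*(1/374) + g/(-12 + g) = g/374 + g/(-12 + g))
C(1946, 1922) - Q(1877) = 1946 - 1877*(362 + 1877)/(374*(-12 + 1877)) = 1946 - 1877*2239/(374*1865) = 1946 - 1*4202603/697510 = 1946 - 4202603/697510 = 1353151857/697510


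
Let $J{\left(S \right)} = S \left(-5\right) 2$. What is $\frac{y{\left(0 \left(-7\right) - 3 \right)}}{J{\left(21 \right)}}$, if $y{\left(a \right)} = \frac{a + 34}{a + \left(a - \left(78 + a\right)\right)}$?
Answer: $\frac{31}{17010} \approx 0.0018225$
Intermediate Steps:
$J{\left(S \right)} = - 10 S$ ($J{\left(S \right)} = - 5 S 2 = - 10 S$)
$y{\left(a \right)} = \frac{34 + a}{-78 + a}$ ($y{\left(a \right)} = \frac{34 + a}{a + \left(a - \left(78 + a\right)\right)} = \frac{34 + a}{a - 78} = \frac{34 + a}{-78 + a}$)
$\frac{y{\left(0 \left(-7\right) - 3 \right)}}{J{\left(21 \right)}} = \frac{\frac{1}{-78 + \left(0 \left(-7\right) - 3\right)} \left(34 + \left(0 \left(-7\right) - 3\right)\right)}{\left(-10\right) 21} = \frac{\frac{1}{-78 + \left(0 - 3\right)} \left(34 + \left(0 - 3\right)\right)}{-210} = \frac{34 - 3}{-78 - 3} \left(- \frac{1}{210}\right) = \frac{1}{-81} \cdot 31 \left(- \frac{1}{210}\right) = \left(- \frac{1}{81}\right) 31 \left(- \frac{1}{210}\right) = \left(- \frac{31}{81}\right) \left(- \frac{1}{210}\right) = \frac{31}{17010}$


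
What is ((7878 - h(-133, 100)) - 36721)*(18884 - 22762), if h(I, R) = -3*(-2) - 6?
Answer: 111853154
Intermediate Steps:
h(I, R) = 0 (h(I, R) = 6 - 6 = 0)
((7878 - h(-133, 100)) - 36721)*(18884 - 22762) = ((7878 - 1*0) - 36721)*(18884 - 22762) = ((7878 + 0) - 36721)*(-3878) = (7878 - 36721)*(-3878) = -28843*(-3878) = 111853154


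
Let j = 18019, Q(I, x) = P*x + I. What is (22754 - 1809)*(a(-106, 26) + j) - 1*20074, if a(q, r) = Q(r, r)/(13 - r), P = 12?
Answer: 376843311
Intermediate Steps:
Q(I, x) = I + 12*x (Q(I, x) = 12*x + I = I + 12*x)
a(q, r) = 13*r/(13 - r) (a(q, r) = (r + 12*r)/(13 - r) = (13*r)/(13 - r) = 13*r/(13 - r))
(22754 - 1809)*(a(-106, 26) + j) - 1*20074 = (22754 - 1809)*(-13*26/(-13 + 26) + 18019) - 1*20074 = 20945*(-13*26/13 + 18019) - 20074 = 20945*(-13*26*1/13 + 18019) - 20074 = 20945*(-26 + 18019) - 20074 = 20945*17993 - 20074 = 376863385 - 20074 = 376843311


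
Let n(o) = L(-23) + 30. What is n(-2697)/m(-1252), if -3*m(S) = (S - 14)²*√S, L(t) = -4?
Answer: 13*I*√313/167220876 ≈ 1.3754e-6*I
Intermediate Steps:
n(o) = 26 (n(o) = -4 + 30 = 26)
m(S) = -√S*(-14 + S)²/3 (m(S) = -(S - 14)²*√S/3 = -(-14 + S)²*√S/3 = -√S*(-14 + S)²/3)
n(-2697)/m(-1252) = 26/((-√(-1252)*(-14 - 1252)²/3)) = 26/((-⅓*2*I*√313*(-1266)²)) = 26/((-⅓*2*I*√313*1602756)) = 26/((-1068504*I*√313)) = 26*(I*√313/334441752) = 13*I*√313/167220876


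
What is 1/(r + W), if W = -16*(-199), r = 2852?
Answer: 1/6036 ≈ 0.00016567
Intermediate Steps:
W = 3184
1/(r + W) = 1/(2852 + 3184) = 1/6036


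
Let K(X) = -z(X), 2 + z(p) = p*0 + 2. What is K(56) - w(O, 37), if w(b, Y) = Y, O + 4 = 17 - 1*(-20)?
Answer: -37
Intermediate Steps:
O = 33 (O = -4 + (17 - 1*(-20)) = -4 + (17 + 20) = -4 + 37 = 33)
z(p) = 0 (z(p) = -2 + (p*0 + 2) = -2 + (0 + 2) = -2 + 2 = 0)
K(X) = 0 (K(X) = -1*0 = 0)
K(56) - w(O, 37) = 0 - 1*37 = 0 - 37 = -37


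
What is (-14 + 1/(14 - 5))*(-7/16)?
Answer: 875/144 ≈ 6.0764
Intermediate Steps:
(-14 + 1/(14 - 5))*(-7/16) = (-14 + 1/9)*(-7*1/16) = (-14 + ⅑)*(-7/16) = -125/9*(-7/16) = 875/144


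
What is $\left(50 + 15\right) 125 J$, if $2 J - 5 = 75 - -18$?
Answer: $398125$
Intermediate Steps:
$J = 49$ ($J = \frac{5}{2} + \frac{75 - -18}{2} = \frac{5}{2} + \frac{75 + 18}{2} = \frac{5}{2} + \frac{1}{2} \cdot 93 = \frac{5}{2} + \frac{93}{2} = 49$)
$\left(50 + 15\right) 125 J = \left(50 + 15\right) 125 \cdot 49 = 65 \cdot 125 \cdot 49 = 8125 \cdot 49 = 398125$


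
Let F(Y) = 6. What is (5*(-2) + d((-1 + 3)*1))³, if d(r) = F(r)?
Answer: -64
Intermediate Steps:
d(r) = 6
(5*(-2) + d((-1 + 3)*1))³ = (5*(-2) + 6)³ = (-10 + 6)³ = (-4)³ = -64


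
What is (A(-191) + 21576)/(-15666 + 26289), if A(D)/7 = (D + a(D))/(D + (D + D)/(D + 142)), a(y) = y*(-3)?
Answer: 1013386/499281 ≈ 2.0297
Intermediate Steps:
a(y) = -3*y
A(D) = -14*D/(D + 2*D/(142 + D)) (A(D) = 7*((D - 3*D)/(D + (D + D)/(D + 142))) = 7*((-2*D)/(D + (2*D)/(142 + D))) = 7*((-2*D)/(D + 2*D/(142 + D))) = 7*(-2*D/(D + 2*D/(142 + D))) = -14*D/(D + 2*D/(142 + D)))
(A(-191) + 21576)/(-15666 + 26289) = (14*(-142 - 1*(-191))/(144 - 191) + 21576)/(-15666 + 26289) = (14*(-142 + 191)/(-47) + 21576)/10623 = (14*(-1/47)*49 + 21576)*(1/10623) = (-686/47 + 21576)*(1/10623) = (1013386/47)*(1/10623) = 1013386/499281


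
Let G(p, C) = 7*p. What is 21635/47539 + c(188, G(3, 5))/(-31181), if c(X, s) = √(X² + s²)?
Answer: 21635/47539 - √35785/31181 ≈ 0.44903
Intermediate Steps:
21635/47539 + c(188, G(3, 5))/(-31181) = 21635/47539 + √(188² + (7*3)²)/(-31181) = 21635*(1/47539) + √(35344 + 21²)*(-1/31181) = 21635/47539 + √(35344 + 441)*(-1/31181) = 21635/47539 + √35785*(-1/31181) = 21635/47539 - √35785/31181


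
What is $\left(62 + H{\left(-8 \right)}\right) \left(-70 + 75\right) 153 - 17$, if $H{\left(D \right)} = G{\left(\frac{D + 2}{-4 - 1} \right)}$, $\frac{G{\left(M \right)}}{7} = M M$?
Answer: $\frac{275621}{5} \approx 55124.0$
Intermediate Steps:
$G{\left(M \right)} = 7 M^{2}$ ($G{\left(M \right)} = 7 M M = 7 M^{2}$)
$H{\left(D \right)} = 7 \left(- \frac{2}{5} - \frac{D}{5}\right)^{2}$ ($H{\left(D \right)} = 7 \left(\frac{D + 2}{-4 - 1}\right)^{2} = 7 \left(\frac{2 + D}{-5}\right)^{2} = 7 \left(\left(2 + D\right) \left(- \frac{1}{5}\right)\right)^{2} = 7 \left(- \frac{2}{5} - \frac{D}{5}\right)^{2}$)
$\left(62 + H{\left(-8 \right)}\right) \left(-70 + 75\right) 153 - 17 = \left(62 + \frac{7 \left(2 - 8\right)^{2}}{25}\right) \left(-70 + 75\right) 153 - 17 = \left(62 + \frac{7 \left(-6\right)^{2}}{25}\right) 5 \cdot 153 - 17 = \left(62 + \frac{7}{25} \cdot 36\right) 5 \cdot 153 - 17 = \left(62 + \frac{252}{25}\right) 5 \cdot 153 - 17 = \frac{1802}{25} \cdot 5 \cdot 153 - 17 = \frac{1802}{5} \cdot 153 - 17 = \frac{275706}{5} - 17 = \frac{275621}{5}$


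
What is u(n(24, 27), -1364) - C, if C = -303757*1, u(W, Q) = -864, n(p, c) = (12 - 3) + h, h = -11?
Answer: 302893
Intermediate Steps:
n(p, c) = -2 (n(p, c) = (12 - 3) - 11 = 9 - 11 = -2)
C = -303757
u(n(24, 27), -1364) - C = -864 - 1*(-303757) = -864 + 303757 = 302893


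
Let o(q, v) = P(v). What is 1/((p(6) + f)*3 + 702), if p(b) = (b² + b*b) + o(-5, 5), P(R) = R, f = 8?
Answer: 1/957 ≈ 0.0010449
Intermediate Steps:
o(q, v) = v
p(b) = 5 + 2*b² (p(b) = (b² + b*b) + 5 = (b² + b²) + 5 = 2*b² + 5 = 5 + 2*b²)
1/((p(6) + f)*3 + 702) = 1/(((5 + 2*6²) + 8)*3 + 702) = 1/(((5 + 2*36) + 8)*3 + 702) = 1/(((5 + 72) + 8)*3 + 702) = 1/((77 + 8)*3 + 702) = 1/(85*3 + 702) = 1/(255 + 702) = 1/957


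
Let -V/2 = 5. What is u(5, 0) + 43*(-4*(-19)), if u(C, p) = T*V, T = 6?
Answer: 3208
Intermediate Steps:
V = -10 (V = -2*5 = -10)
u(C, p) = -60 (u(C, p) = 6*(-10) = -60)
u(5, 0) + 43*(-4*(-19)) = -60 + 43*(-4*(-19)) = -60 + 43*76 = -60 + 3268 = 3208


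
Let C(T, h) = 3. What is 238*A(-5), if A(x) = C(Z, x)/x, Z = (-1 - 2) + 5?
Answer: -714/5 ≈ -142.80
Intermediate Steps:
Z = 2 (Z = -3 + 5 = 2)
A(x) = 3/x
238*A(-5) = 238*(3/(-5)) = 238*(3*(-⅕)) = 238*(-⅗) = -714/5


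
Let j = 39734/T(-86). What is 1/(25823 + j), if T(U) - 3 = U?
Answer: 83/2103575 ≈ 3.9457e-5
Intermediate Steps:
T(U) = 3 + U
j = -39734/83 (j = 39734/(3 - 86) = 39734/(-83) = 39734*(-1/83) = -39734/83 ≈ -478.72)
1/(25823 + j) = 1/(25823 - 39734/83) = 1/(2103575/83) = 83/2103575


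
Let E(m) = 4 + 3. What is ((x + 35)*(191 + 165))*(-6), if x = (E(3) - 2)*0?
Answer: -74760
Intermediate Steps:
E(m) = 7
x = 0 (x = (7 - 2)*0 = 5*0 = 0)
((x + 35)*(191 + 165))*(-6) = ((0 + 35)*(191 + 165))*(-6) = (35*356)*(-6) = 12460*(-6) = -74760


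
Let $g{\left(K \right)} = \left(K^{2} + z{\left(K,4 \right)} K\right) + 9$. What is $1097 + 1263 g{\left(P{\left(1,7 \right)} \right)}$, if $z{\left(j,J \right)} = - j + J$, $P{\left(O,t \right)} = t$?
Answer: $47828$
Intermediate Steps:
$z{\left(j,J \right)} = J - j$
$g{\left(K \right)} = 9 + K^{2} + K \left(4 - K\right)$ ($g{\left(K \right)} = \left(K^{2} + \left(4 - K\right) K\right) + 9 = \left(K^{2} + K \left(4 - K\right)\right) + 9 = 9 + K^{2} + K \left(4 - K\right)$)
$1097 + 1263 g{\left(P{\left(1,7 \right)} \right)} = 1097 + 1263 \left(9 + 4 \cdot 7\right) = 1097 + 1263 \left(9 + 28\right) = 1097 + 1263 \cdot 37 = 1097 + 46731 = 47828$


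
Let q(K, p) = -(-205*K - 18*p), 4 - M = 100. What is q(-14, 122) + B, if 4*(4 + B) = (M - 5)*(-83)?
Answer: 5671/4 ≈ 1417.8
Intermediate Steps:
M = -96 (M = 4 - 1*100 = 4 - 100 = -96)
q(K, p) = 18*p + 205*K
B = 8367/4 (B = -4 + ((-96 - 5)*(-83))/4 = -4 + (-101*(-83))/4 = -4 + (¼)*8383 = -4 + 8383/4 = 8367/4 ≈ 2091.8)
q(-14, 122) + B = (18*122 + 205*(-14)) + 8367/4 = (2196 - 2870) + 8367/4 = -674 + 8367/4 = 5671/4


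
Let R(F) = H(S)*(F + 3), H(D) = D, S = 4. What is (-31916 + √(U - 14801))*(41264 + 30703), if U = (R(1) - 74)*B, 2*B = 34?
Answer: -2296898772 + 71967*I*√15787 ≈ -2.2969e+9 + 9.0424e+6*I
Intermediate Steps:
R(F) = 12 + 4*F (R(F) = 4*(F + 3) = 4*(3 + F) = 12 + 4*F)
B = 17 (B = (½)*34 = 17)
U = -986 (U = ((12 + 4*1) - 74)*17 = ((12 + 4) - 74)*17 = (16 - 74)*17 = -58*17 = -986)
(-31916 + √(U - 14801))*(41264 + 30703) = (-31916 + √(-986 - 14801))*(41264 + 30703) = (-31916 + √(-15787))*71967 = (-31916 + I*√15787)*71967 = -2296898772 + 71967*I*√15787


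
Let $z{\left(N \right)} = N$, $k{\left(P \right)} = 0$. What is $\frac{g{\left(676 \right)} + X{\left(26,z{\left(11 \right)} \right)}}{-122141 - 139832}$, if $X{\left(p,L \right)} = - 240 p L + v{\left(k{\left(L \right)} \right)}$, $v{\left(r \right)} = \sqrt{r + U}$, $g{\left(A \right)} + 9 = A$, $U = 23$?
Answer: $\frac{67973}{261973} - \frac{\sqrt{23}}{261973} \approx 0.25945$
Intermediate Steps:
$g{\left(A \right)} = -9 + A$
$v{\left(r \right)} = \sqrt{23 + r}$ ($v{\left(r \right)} = \sqrt{r + 23} = \sqrt{23 + r}$)
$X{\left(p,L \right)} = \sqrt{23} - 240 L p$ ($X{\left(p,L \right)} = - 240 p L + \sqrt{23 + 0} = - 240 L p + \sqrt{23} = \sqrt{23} - 240 L p$)
$\frac{g{\left(676 \right)} + X{\left(26,z{\left(11 \right)} \right)}}{-122141 - 139832} = \frac{\left(-9 + 676\right) + \left(\sqrt{23} - 2640 \cdot 26\right)}{-122141 - 139832} = \frac{667 - \left(68640 - \sqrt{23}\right)}{-261973} = \left(667 - \left(68640 - \sqrt{23}\right)\right) \left(- \frac{1}{261973}\right) = \left(-67973 + \sqrt{23}\right) \left(- \frac{1}{261973}\right) = \frac{67973}{261973} - \frac{\sqrt{23}}{261973}$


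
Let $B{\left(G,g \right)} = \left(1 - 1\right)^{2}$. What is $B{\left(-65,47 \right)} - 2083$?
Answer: $-2083$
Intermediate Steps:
$B{\left(G,g \right)} = 0$ ($B{\left(G,g \right)} = 0^{2} = 0$)
$B{\left(-65,47 \right)} - 2083 = 0 - 2083 = -2083$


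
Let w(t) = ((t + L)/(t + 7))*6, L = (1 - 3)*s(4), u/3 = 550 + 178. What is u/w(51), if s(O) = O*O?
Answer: 21112/19 ≈ 1111.2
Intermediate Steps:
u = 2184 (u = 3*(550 + 178) = 3*728 = 2184)
s(O) = O²
L = -32 (L = (1 - 3)*4² = -2*16 = -32)
w(t) = 6*(-32 + t)/(7 + t) (w(t) = ((t - 32)/(t + 7))*6 = ((-32 + t)/(7 + t))*6 = 6*(-32 + t)/(7 + t))
u/w(51) = 2184/((6*(-32 + 51)/(7 + 51))) = 2184/((6*19/58)) = 2184/((6*(1/58)*19)) = 2184/(57/29) = 2184*(29/57) = 21112/19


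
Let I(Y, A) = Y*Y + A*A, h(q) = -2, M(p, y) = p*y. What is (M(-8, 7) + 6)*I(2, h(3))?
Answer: -400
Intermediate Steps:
I(Y, A) = A² + Y² (I(Y, A) = Y² + A² = A² + Y²)
(M(-8, 7) + 6)*I(2, h(3)) = (-8*7 + 6)*((-2)² + 2²) = (-56 + 6)*(4 + 4) = -50*8 = -400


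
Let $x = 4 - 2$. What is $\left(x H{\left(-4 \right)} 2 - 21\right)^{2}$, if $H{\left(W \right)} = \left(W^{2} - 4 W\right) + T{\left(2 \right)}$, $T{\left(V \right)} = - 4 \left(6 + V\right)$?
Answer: $441$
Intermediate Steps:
$T{\left(V \right)} = -24 - 4 V$
$x = 2$ ($x = 4 - 2 = 2$)
$H{\left(W \right)} = -32 + W^{2} - 4 W$ ($H{\left(W \right)} = \left(W^{2} - 4 W\right) - 32 = -32 + W^{2} - 4 W$)
$\left(x H{\left(-4 \right)} 2 - 21\right)^{2} = \left(2 \left(-32 + \left(-4\right)^{2} - -16\right) 2 - 21\right)^{2} = \left(2 \left(-32 + 16 + 16\right) 2 - 21\right)^{2} = \left(2 \cdot 0 \cdot 2 - 21\right)^{2} = \left(0 \cdot 2 - 21\right)^{2} = \left(0 - 21\right)^{2} = \left(-21\right)^{2} = 441$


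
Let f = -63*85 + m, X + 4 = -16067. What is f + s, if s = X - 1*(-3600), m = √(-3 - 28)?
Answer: -17826 + I*√31 ≈ -17826.0 + 5.5678*I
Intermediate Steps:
m = I*√31 (m = √(-31) = I*√31 ≈ 5.5678*I)
X = -16071 (X = -4 - 16067 = -16071)
f = -5355 + I*√31 (f = -63*85 + I*√31 = -5355 + I*√31 ≈ -5355.0 + 5.5678*I)
s = -12471 (s = -16071 - 1*(-3600) = -16071 + 3600 = -12471)
f + s = (-5355 + I*√31) - 12471 = -17826 + I*√31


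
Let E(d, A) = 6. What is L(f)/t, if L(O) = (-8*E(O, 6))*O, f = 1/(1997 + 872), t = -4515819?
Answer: 16/4318628237 ≈ 3.7049e-9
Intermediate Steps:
f = 1/2869 ≈ 0.00034855
L(O) = -48*O (L(O) = (-8*6)*O = -48*O)
L(f)/t = -48*1/2869/(-4515819) = -48/2869*(-1/4515819) = 16/4318628237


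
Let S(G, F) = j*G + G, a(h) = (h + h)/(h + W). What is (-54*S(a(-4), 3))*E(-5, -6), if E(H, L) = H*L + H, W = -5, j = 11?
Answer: -14400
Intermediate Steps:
a(h) = 2*h/(-5 + h) (a(h) = (h + h)/(h - 5) = (2*h)/(-5 + h) = 2*h/(-5 + h))
E(H, L) = H + H*L
S(G, F) = 12*G (S(G, F) = 11*G + G = 12*G)
(-54*S(a(-4), 3))*E(-5, -6) = (-648*2*(-4)/(-5 - 4))*(-5*(1 - 6)) = (-648*2*(-4)/(-9))*(-5*(-5)) = -648*2*(-4)*(-1/9)*25 = -648*8/9*25 = -54*32/3*25 = -576*25 = -14400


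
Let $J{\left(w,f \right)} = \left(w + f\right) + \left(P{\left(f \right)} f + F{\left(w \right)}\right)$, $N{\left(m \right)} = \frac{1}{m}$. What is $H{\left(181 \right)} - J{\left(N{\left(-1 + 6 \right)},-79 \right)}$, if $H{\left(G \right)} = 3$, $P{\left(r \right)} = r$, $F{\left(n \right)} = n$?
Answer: $- \frac{30797}{5} \approx -6159.4$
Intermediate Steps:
$J{\left(w,f \right)} = f + f^{2} + 2 w$ ($J{\left(w,f \right)} = \left(w + f\right) + \left(f f + w\right) = \left(f + w\right) + \left(f^{2} + w\right) = \left(f + w\right) + \left(w + f^{2}\right) = f + f^{2} + 2 w$)
$H{\left(181 \right)} - J{\left(N{\left(-1 + 6 \right)},-79 \right)} = 3 - \left(-79 + \left(-79\right)^{2} + \frac{2}{-1 + 6}\right) = 3 - \left(-79 + 6241 + \frac{2}{5}\right) = 3 - \frac{30812}{5} = - \frac{30797}{5}$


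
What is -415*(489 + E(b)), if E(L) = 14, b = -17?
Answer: -208745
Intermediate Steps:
-415*(489 + E(b)) = -415*(489 + 14) = -415*503 = -208745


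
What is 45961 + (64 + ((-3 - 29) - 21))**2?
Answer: 46082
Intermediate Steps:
45961 + (64 + ((-3 - 29) - 21))**2 = 45961 + (64 + (-32 - 21))**2 = 45961 + (64 - 53)**2 = 45961 + 11**2 = 45961 + 121 = 46082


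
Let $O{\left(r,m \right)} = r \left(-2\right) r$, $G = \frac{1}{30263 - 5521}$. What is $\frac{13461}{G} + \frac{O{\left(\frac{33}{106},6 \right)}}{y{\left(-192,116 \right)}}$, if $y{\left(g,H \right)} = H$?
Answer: $\frac{217046032179567}{651688} \approx 3.3305 \cdot 10^{8}$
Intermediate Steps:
$G = \frac{1}{24742} \approx 4.0417 \cdot 10^{-5}$
$O{\left(r,m \right)} = - 2 r^{2}$ ($O{\left(r,m \right)} = - 2 r r = - 2 r^{2}$)
$\frac{13461}{G} + \frac{O{\left(\frac{33}{106},6 \right)}}{y{\left(-192,116 \right)}} = 13461 \frac{1}{\frac{1}{24742}} + \frac{\left(-2\right) \left(\frac{33}{106}\right)^{2}}{116} = 13461 \cdot 24742 + - 2 \left(33 \cdot \frac{1}{106}\right)^{2} \cdot \frac{1}{116} = 333052062 + - 2 \left(\frac{33}{106}\right)^{2} \cdot \frac{1}{116} = 333052062 + \left(-2\right) \frac{1089}{11236} \cdot \frac{1}{116} = 333052062 - \frac{1089}{651688} = \frac{217046032179567}{651688}$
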